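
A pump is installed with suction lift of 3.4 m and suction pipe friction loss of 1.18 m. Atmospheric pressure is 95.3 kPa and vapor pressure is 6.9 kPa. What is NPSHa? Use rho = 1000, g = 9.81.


NPSHa = p_atm/(rho*g) - z_s - hf_s - p_vap/(rho*g).
p_atm/(rho*g) = 95.3*1000 / (1000*9.81) = 9.715 m.
p_vap/(rho*g) = 6.9*1000 / (1000*9.81) = 0.703 m.
NPSHa = 9.715 - 3.4 - 1.18 - 0.703
      = 4.43 m.

4.43


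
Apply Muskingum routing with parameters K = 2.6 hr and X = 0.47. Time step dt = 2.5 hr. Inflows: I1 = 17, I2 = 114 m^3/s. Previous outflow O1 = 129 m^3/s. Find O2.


Muskingum coefficients:
denom = 2*K*(1-X) + dt = 2*2.6*(1-0.47) + 2.5 = 5.256.
C0 = (dt - 2*K*X)/denom = (2.5 - 2*2.6*0.47)/5.256 = 0.0107.
C1 = (dt + 2*K*X)/denom = (2.5 + 2*2.6*0.47)/5.256 = 0.9406.
C2 = (2*K*(1-X) - dt)/denom = 0.0487.
O2 = C0*I2 + C1*I1 + C2*O1
   = 0.0107*114 + 0.9406*17 + 0.0487*129
   = 23.49 m^3/s.

23.49


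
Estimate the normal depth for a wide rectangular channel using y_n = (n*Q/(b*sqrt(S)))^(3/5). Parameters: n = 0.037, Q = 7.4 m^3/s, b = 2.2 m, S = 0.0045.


We use the wide-channel approximation y_n = (n*Q/(b*sqrt(S)))^(3/5).
sqrt(S) = sqrt(0.0045) = 0.067082.
Numerator: n*Q = 0.037 * 7.4 = 0.2738.
Denominator: b*sqrt(S) = 2.2 * 0.067082 = 0.14758.
arg = 1.8553.
y_n = 1.8553^(3/5) = 1.4489 m.

1.4489


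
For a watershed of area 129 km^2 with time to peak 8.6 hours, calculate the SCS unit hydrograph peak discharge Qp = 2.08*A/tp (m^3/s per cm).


SCS formula: Qp = 2.08 * A / tp.
Qp = 2.08 * 129 / 8.6
   = 268.32 / 8.6
   = 31.2 m^3/s per cm.

31.2


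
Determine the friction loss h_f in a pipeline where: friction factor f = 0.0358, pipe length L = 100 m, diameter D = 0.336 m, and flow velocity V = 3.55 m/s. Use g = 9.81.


Darcy-Weisbach equation: h_f = f * (L/D) * V^2/(2g).
f * L/D = 0.0358 * 100/0.336 = 10.6548.
V^2/(2g) = 3.55^2 / (2*9.81) = 12.6025 / 19.62 = 0.6423 m.
h_f = 10.6548 * 0.6423 = 6.844 m.

6.844


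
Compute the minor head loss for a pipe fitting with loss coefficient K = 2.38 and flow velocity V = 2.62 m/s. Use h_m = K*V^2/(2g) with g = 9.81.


Minor loss formula: h_m = K * V^2/(2g).
V^2 = 2.62^2 = 6.8644.
V^2/(2g) = 6.8644 / 19.62 = 0.3499 m.
h_m = 2.38 * 0.3499 = 0.8327 m.

0.8327


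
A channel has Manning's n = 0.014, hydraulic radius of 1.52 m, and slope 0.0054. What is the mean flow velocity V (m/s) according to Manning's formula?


Manning's equation gives V = (1/n) * R^(2/3) * S^(1/2).
First, compute R^(2/3) = 1.52^(2/3) = 1.322.
Next, S^(1/2) = 0.0054^(1/2) = 0.073485.
Then 1/n = 1/0.014 = 71.43.
V = 71.43 * 1.322 * 0.073485 = 6.939 m/s.

6.939


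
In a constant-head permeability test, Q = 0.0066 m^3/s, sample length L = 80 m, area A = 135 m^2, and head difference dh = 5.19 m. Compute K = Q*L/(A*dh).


From K = Q*L / (A*dh):
Numerator: Q*L = 0.0066 * 80 = 0.528.
Denominator: A*dh = 135 * 5.19 = 700.65.
K = 0.528 / 700.65 = 0.000754 m/s.

0.000754


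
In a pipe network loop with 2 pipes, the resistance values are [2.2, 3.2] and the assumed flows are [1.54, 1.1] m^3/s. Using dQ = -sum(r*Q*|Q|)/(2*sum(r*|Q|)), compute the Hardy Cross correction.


Numerator terms (r*Q*|Q|): 2.2*1.54*|1.54| = 5.2175; 3.2*1.1*|1.1| = 3.872.
Sum of numerator = 9.0895.
Denominator terms (r*|Q|): 2.2*|1.54| = 3.388; 3.2*|1.1| = 3.52.
2 * sum of denominator = 2 * 6.908 = 13.816.
dQ = -9.0895 / 13.816 = -0.6579 m^3/s.

-0.6579


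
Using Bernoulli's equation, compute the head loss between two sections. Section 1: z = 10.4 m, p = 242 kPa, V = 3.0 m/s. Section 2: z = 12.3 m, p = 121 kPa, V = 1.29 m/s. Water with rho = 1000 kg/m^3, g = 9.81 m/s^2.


Total head at each section: H = z + p/(rho*g) + V^2/(2g).
H1 = 10.4 + 242*1000/(1000*9.81) + 3.0^2/(2*9.81)
   = 10.4 + 24.669 + 0.4587
   = 35.527 m.
H2 = 12.3 + 121*1000/(1000*9.81) + 1.29^2/(2*9.81)
   = 12.3 + 12.334 + 0.0848
   = 24.719 m.
h_L = H1 - H2 = 35.527 - 24.719 = 10.808 m.

10.808


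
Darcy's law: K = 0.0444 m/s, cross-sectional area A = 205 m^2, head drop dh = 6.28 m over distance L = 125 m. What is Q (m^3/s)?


Darcy's law: Q = K * A * i, where i = dh/L.
Hydraulic gradient i = 6.28 / 125 = 0.05024.
Q = 0.0444 * 205 * 0.05024
  = 0.4573 m^3/s.

0.4573


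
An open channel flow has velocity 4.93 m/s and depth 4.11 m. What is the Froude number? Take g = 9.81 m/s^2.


The Froude number is defined as Fr = V / sqrt(g*y).
g*y = 9.81 * 4.11 = 40.3191.
sqrt(g*y) = sqrt(40.3191) = 6.3497.
Fr = 4.93 / 6.3497 = 0.7764.

0.7764


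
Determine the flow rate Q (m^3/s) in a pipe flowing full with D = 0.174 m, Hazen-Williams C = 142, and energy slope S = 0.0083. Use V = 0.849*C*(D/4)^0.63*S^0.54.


For a full circular pipe, R = D/4 = 0.174/4 = 0.0435 m.
V = 0.849 * 142 * 0.0435^0.63 * 0.0083^0.54
  = 0.849 * 142 * 0.138755 * 0.075215
  = 1.2582 m/s.
Pipe area A = pi*D^2/4 = pi*0.174^2/4 = 0.0238 m^2.
Q = A * V = 0.0238 * 1.2582 = 0.0299 m^3/s.

0.0299


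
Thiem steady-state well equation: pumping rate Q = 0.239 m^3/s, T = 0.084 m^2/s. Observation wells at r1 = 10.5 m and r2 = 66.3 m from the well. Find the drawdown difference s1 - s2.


Thiem equation: s1 - s2 = Q/(2*pi*T) * ln(r2/r1).
ln(r2/r1) = ln(66.3/10.5) = 1.8428.
Q/(2*pi*T) = 0.239 / (2*pi*0.084) = 0.239 / 0.5278 = 0.4528.
s1 - s2 = 0.4528 * 1.8428 = 0.8345 m.

0.8345


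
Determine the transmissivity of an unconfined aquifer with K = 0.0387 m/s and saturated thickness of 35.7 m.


Transmissivity is defined as T = K * h.
T = 0.0387 * 35.7
  = 1.3816 m^2/s.

1.3816


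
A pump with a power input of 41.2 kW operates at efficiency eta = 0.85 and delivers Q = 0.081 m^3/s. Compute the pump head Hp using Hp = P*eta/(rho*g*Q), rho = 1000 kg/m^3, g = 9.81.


Pump head formula: Hp = P * eta / (rho * g * Q).
Numerator: P * eta = 41.2 * 1000 * 0.85 = 35020.0 W.
Denominator: rho * g * Q = 1000 * 9.81 * 0.081 = 794.61.
Hp = 35020.0 / 794.61 = 44.07 m.

44.07


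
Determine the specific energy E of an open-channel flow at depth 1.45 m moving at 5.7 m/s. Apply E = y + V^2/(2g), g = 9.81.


Specific energy E = y + V^2/(2g).
Velocity head = V^2/(2g) = 5.7^2 / (2*9.81) = 32.49 / 19.62 = 1.656 m.
E = 1.45 + 1.656 = 3.106 m.

3.106


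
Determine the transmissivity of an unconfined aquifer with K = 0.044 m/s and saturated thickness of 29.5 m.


Transmissivity is defined as T = K * h.
T = 0.044 * 29.5
  = 1.298 m^2/s.

1.298


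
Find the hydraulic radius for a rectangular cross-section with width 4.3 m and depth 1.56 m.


For a rectangular section:
Flow area A = b * y = 4.3 * 1.56 = 6.71 m^2.
Wetted perimeter P = b + 2y = 4.3 + 2*1.56 = 7.42 m.
Hydraulic radius R = A/P = 6.71 / 7.42 = 0.904 m.

0.904


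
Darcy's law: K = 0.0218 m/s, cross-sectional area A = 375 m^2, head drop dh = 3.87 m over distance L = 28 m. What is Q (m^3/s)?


Darcy's law: Q = K * A * i, where i = dh/L.
Hydraulic gradient i = 3.87 / 28 = 0.138214.
Q = 0.0218 * 375 * 0.138214
  = 1.1299 m^3/s.

1.1299


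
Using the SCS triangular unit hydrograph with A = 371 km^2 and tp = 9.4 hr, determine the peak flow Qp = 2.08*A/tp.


SCS formula: Qp = 2.08 * A / tp.
Qp = 2.08 * 371 / 9.4
   = 771.68 / 9.4
   = 82.09 m^3/s per cm.

82.09


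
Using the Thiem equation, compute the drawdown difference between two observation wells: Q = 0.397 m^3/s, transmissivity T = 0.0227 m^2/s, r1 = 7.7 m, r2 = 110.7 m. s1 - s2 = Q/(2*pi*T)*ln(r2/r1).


Thiem equation: s1 - s2 = Q/(2*pi*T) * ln(r2/r1).
ln(r2/r1) = ln(110.7/7.7) = 2.6656.
Q/(2*pi*T) = 0.397 / (2*pi*0.0227) = 0.397 / 0.1426 = 2.7835.
s1 - s2 = 2.7835 * 2.6656 = 7.4196 m.

7.4196


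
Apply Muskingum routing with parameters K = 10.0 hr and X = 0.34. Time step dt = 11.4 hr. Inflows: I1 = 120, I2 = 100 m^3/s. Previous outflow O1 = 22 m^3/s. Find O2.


Muskingum coefficients:
denom = 2*K*(1-X) + dt = 2*10.0*(1-0.34) + 11.4 = 24.6.
C0 = (dt - 2*K*X)/denom = (11.4 - 2*10.0*0.34)/24.6 = 0.187.
C1 = (dt + 2*K*X)/denom = (11.4 + 2*10.0*0.34)/24.6 = 0.7398.
C2 = (2*K*(1-X) - dt)/denom = 0.0732.
O2 = C0*I2 + C1*I1 + C2*O1
   = 0.187*100 + 0.7398*120 + 0.0732*22
   = 109.09 m^3/s.

109.09


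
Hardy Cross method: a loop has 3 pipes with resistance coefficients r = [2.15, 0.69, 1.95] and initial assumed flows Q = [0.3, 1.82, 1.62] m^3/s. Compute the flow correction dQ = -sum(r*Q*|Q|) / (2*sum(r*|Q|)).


Numerator terms (r*Q*|Q|): 2.15*0.3*|0.3| = 0.1935; 0.69*1.82*|1.82| = 2.2856; 1.95*1.62*|1.62| = 5.1176.
Sum of numerator = 7.5966.
Denominator terms (r*|Q|): 2.15*|0.3| = 0.645; 0.69*|1.82| = 1.2558; 1.95*|1.62| = 3.159.
2 * sum of denominator = 2 * 5.0598 = 10.1196.
dQ = -7.5966 / 10.1196 = -0.7507 m^3/s.

-0.7507


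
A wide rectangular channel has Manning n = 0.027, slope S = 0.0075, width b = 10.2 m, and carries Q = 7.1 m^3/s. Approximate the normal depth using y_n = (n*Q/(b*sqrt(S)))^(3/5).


We use the wide-channel approximation y_n = (n*Q/(b*sqrt(S)))^(3/5).
sqrt(S) = sqrt(0.0075) = 0.086603.
Numerator: n*Q = 0.027 * 7.1 = 0.1917.
Denominator: b*sqrt(S) = 10.2 * 0.086603 = 0.883351.
arg = 0.217.
y_n = 0.217^(3/5) = 0.3998 m.

0.3998


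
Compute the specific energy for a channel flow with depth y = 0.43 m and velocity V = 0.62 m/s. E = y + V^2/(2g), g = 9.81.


Specific energy E = y + V^2/(2g).
Velocity head = V^2/(2g) = 0.62^2 / (2*9.81) = 0.3844 / 19.62 = 0.0196 m.
E = 0.43 + 0.0196 = 0.4496 m.

0.4496


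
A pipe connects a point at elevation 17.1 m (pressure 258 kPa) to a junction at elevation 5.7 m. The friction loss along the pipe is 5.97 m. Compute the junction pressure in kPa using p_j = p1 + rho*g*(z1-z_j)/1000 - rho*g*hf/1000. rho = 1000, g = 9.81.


Junction pressure: p_j = p1 + rho*g*(z1 - z_j)/1000 - rho*g*hf/1000.
Elevation term = 1000*9.81*(17.1 - 5.7)/1000 = 111.834 kPa.
Friction term = 1000*9.81*5.97/1000 = 58.566 kPa.
p_j = 258 + 111.834 - 58.566 = 311.27 kPa.

311.27


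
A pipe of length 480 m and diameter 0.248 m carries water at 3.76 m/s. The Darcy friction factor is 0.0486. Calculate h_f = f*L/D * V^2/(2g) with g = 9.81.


Darcy-Weisbach equation: h_f = f * (L/D) * V^2/(2g).
f * L/D = 0.0486 * 480/0.248 = 94.0645.
V^2/(2g) = 3.76^2 / (2*9.81) = 14.1376 / 19.62 = 0.7206 m.
h_f = 94.0645 * 0.7206 = 67.78 m.

67.78


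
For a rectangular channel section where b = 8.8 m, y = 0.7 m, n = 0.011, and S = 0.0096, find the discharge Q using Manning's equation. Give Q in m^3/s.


For a rectangular channel, the cross-sectional area A = b * y = 8.8 * 0.7 = 6.16 m^2.
The wetted perimeter P = b + 2y = 8.8 + 2*0.7 = 10.2 m.
Hydraulic radius R = A/P = 6.16/10.2 = 0.6039 m.
Velocity V = (1/n)*R^(2/3)*S^(1/2) = (1/0.011)*0.6039^(2/3)*0.0096^(1/2) = 6.364 m/s.
Discharge Q = A * V = 6.16 * 6.364 = 39.202 m^3/s.

39.202


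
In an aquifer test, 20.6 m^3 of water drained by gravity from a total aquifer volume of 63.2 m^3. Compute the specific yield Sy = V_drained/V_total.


Specific yield Sy = Volume drained / Total volume.
Sy = 20.6 / 63.2
   = 0.3259.

0.3259


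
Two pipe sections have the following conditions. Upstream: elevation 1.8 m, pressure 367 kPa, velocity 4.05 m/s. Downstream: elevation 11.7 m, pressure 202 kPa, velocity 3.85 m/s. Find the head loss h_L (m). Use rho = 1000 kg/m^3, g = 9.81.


Total head at each section: H = z + p/(rho*g) + V^2/(2g).
H1 = 1.8 + 367*1000/(1000*9.81) + 4.05^2/(2*9.81)
   = 1.8 + 37.411 + 0.836
   = 40.047 m.
H2 = 11.7 + 202*1000/(1000*9.81) + 3.85^2/(2*9.81)
   = 11.7 + 20.591 + 0.7555
   = 33.047 m.
h_L = H1 - H2 = 40.047 - 33.047 = 7.0 m.

7.0


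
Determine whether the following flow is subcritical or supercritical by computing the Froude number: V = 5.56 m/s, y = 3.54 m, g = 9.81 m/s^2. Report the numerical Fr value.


The Froude number is defined as Fr = V / sqrt(g*y).
g*y = 9.81 * 3.54 = 34.7274.
sqrt(g*y) = sqrt(34.7274) = 5.893.
Fr = 5.56 / 5.893 = 0.9435.
Since Fr < 1, the flow is subcritical.

0.9435


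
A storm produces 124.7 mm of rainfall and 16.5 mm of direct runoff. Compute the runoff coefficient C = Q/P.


The runoff coefficient C = runoff depth / rainfall depth.
C = 16.5 / 124.7
  = 0.1323.

0.1323


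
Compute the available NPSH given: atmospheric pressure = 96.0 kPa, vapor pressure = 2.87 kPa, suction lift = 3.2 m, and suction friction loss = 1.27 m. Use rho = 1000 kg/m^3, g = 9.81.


NPSHa = p_atm/(rho*g) - z_s - hf_s - p_vap/(rho*g).
p_atm/(rho*g) = 96.0*1000 / (1000*9.81) = 9.786 m.
p_vap/(rho*g) = 2.87*1000 / (1000*9.81) = 0.293 m.
NPSHa = 9.786 - 3.2 - 1.27 - 0.293
      = 5.02 m.

5.02


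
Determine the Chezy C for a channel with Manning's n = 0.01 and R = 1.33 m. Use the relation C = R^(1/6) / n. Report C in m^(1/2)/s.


The Chezy coefficient relates to Manning's n through C = R^(1/6) / n.
R^(1/6) = 1.33^(1/6) = 1.048677.
C = 1.048677 / 0.01 = 104.87 m^(1/2)/s.

104.87


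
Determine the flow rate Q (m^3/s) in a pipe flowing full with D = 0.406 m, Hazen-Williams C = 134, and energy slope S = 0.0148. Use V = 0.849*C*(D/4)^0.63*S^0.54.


For a full circular pipe, R = D/4 = 0.406/4 = 0.1015 m.
V = 0.849 * 134 * 0.1015^0.63 * 0.0148^0.54
  = 0.849 * 134 * 0.236632 * 0.102788
  = 2.7671 m/s.
Pipe area A = pi*D^2/4 = pi*0.406^2/4 = 0.1295 m^2.
Q = A * V = 0.1295 * 2.7671 = 0.3582 m^3/s.

0.3582


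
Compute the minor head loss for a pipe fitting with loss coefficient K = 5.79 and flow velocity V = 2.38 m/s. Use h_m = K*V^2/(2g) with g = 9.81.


Minor loss formula: h_m = K * V^2/(2g).
V^2 = 2.38^2 = 5.6644.
V^2/(2g) = 5.6644 / 19.62 = 0.2887 m.
h_m = 5.79 * 0.2887 = 1.6716 m.

1.6716


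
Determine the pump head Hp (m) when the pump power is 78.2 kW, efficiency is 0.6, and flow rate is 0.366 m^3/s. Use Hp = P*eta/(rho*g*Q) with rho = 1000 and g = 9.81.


Pump head formula: Hp = P * eta / (rho * g * Q).
Numerator: P * eta = 78.2 * 1000 * 0.6 = 46920.0 W.
Denominator: rho * g * Q = 1000 * 9.81 * 0.366 = 3590.46.
Hp = 46920.0 / 3590.46 = 13.07 m.

13.07


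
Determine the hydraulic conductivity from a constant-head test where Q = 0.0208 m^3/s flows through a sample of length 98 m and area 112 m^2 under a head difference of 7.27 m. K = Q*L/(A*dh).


From K = Q*L / (A*dh):
Numerator: Q*L = 0.0208 * 98 = 2.0384.
Denominator: A*dh = 112 * 7.27 = 814.24.
K = 2.0384 / 814.24 = 0.002503 m/s.

0.002503


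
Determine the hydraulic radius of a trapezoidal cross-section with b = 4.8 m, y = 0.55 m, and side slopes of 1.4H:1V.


For a trapezoidal section with side slope z:
A = (b + z*y)*y = (4.8 + 1.4*0.55)*0.55 = 3.064 m^2.
P = b + 2*y*sqrt(1 + z^2) = 4.8 + 2*0.55*sqrt(1 + 1.4^2) = 6.693 m.
R = A/P = 3.064 / 6.693 = 0.4578 m.

0.4578


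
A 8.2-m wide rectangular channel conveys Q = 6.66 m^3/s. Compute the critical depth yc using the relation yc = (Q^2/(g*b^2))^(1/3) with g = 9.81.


Using yc = (Q^2 / (g * b^2))^(1/3):
Q^2 = 6.66^2 = 44.36.
g * b^2 = 9.81 * 8.2^2 = 9.81 * 67.24 = 659.62.
Q^2 / (g*b^2) = 44.36 / 659.62 = 0.0673.
yc = 0.0673^(1/3) = 0.4066 m.

0.4066


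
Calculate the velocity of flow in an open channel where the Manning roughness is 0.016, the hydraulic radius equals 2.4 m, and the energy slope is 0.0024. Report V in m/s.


Manning's equation gives V = (1/n) * R^(2/3) * S^(1/2).
First, compute R^(2/3) = 2.4^(2/3) = 1.7926.
Next, S^(1/2) = 0.0024^(1/2) = 0.04899.
Then 1/n = 1/0.016 = 62.5.
V = 62.5 * 1.7926 * 0.04899 = 5.4886 m/s.

5.4886


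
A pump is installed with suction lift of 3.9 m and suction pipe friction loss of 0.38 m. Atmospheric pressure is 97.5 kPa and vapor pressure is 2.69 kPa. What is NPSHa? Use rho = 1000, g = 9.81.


NPSHa = p_atm/(rho*g) - z_s - hf_s - p_vap/(rho*g).
p_atm/(rho*g) = 97.5*1000 / (1000*9.81) = 9.939 m.
p_vap/(rho*g) = 2.69*1000 / (1000*9.81) = 0.274 m.
NPSHa = 9.939 - 3.9 - 0.38 - 0.274
      = 5.38 m.

5.38


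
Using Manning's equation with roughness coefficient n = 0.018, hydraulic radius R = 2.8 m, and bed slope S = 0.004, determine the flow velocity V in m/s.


Manning's equation gives V = (1/n) * R^(2/3) * S^(1/2).
First, compute R^(2/3) = 2.8^(2/3) = 1.9866.
Next, S^(1/2) = 0.004^(1/2) = 0.063246.
Then 1/n = 1/0.018 = 55.56.
V = 55.56 * 1.9866 * 0.063246 = 6.9801 m/s.

6.9801


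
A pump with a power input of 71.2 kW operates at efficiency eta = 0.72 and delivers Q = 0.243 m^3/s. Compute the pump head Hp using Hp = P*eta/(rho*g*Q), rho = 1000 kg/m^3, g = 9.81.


Pump head formula: Hp = P * eta / (rho * g * Q).
Numerator: P * eta = 71.2 * 1000 * 0.72 = 51264.0 W.
Denominator: rho * g * Q = 1000 * 9.81 * 0.243 = 2383.83.
Hp = 51264.0 / 2383.83 = 21.5 m.

21.5


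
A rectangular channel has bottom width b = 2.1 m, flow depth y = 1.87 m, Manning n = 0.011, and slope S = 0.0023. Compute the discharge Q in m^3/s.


For a rectangular channel, the cross-sectional area A = b * y = 2.1 * 1.87 = 3.93 m^2.
The wetted perimeter P = b + 2y = 2.1 + 2*1.87 = 5.84 m.
Hydraulic radius R = A/P = 3.93/5.84 = 0.6724 m.
Velocity V = (1/n)*R^(2/3)*S^(1/2) = (1/0.011)*0.6724^(2/3)*0.0023^(1/2) = 3.3463 m/s.
Discharge Q = A * V = 3.93 * 3.3463 = 13.141 m^3/s.

13.141


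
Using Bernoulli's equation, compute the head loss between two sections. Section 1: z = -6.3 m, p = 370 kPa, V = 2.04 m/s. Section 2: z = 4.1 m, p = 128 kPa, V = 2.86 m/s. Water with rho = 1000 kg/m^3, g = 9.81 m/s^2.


Total head at each section: H = z + p/(rho*g) + V^2/(2g).
H1 = -6.3 + 370*1000/(1000*9.81) + 2.04^2/(2*9.81)
   = -6.3 + 37.717 + 0.2121
   = 31.629 m.
H2 = 4.1 + 128*1000/(1000*9.81) + 2.86^2/(2*9.81)
   = 4.1 + 13.048 + 0.4169
   = 17.565 m.
h_L = H1 - H2 = 31.629 - 17.565 = 14.064 m.

14.064


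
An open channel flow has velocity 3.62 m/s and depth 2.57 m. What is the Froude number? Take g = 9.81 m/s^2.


The Froude number is defined as Fr = V / sqrt(g*y).
g*y = 9.81 * 2.57 = 25.2117.
sqrt(g*y) = sqrt(25.2117) = 5.0211.
Fr = 3.62 / 5.0211 = 0.721.

0.721


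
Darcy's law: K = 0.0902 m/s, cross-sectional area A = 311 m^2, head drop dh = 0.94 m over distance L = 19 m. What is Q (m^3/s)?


Darcy's law: Q = K * A * i, where i = dh/L.
Hydraulic gradient i = 0.94 / 19 = 0.049474.
Q = 0.0902 * 311 * 0.049474
  = 1.3878 m^3/s.

1.3878


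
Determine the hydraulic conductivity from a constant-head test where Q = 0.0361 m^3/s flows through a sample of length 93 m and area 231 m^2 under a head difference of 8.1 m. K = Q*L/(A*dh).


From K = Q*L / (A*dh):
Numerator: Q*L = 0.0361 * 93 = 3.3573.
Denominator: A*dh = 231 * 8.1 = 1871.1.
K = 3.3573 / 1871.1 = 0.001794 m/s.

0.001794


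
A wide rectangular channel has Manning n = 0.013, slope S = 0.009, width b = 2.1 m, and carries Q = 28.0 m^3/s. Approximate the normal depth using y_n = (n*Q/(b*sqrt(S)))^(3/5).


We use the wide-channel approximation y_n = (n*Q/(b*sqrt(S)))^(3/5).
sqrt(S) = sqrt(0.009) = 0.094868.
Numerator: n*Q = 0.013 * 28.0 = 0.364.
Denominator: b*sqrt(S) = 2.1 * 0.094868 = 0.199223.
arg = 1.8271.
y_n = 1.8271^(3/5) = 1.4357 m.

1.4357


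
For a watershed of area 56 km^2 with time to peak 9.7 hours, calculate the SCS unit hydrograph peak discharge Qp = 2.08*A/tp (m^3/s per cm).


SCS formula: Qp = 2.08 * A / tp.
Qp = 2.08 * 56 / 9.7
   = 116.48 / 9.7
   = 12.01 m^3/s per cm.

12.01


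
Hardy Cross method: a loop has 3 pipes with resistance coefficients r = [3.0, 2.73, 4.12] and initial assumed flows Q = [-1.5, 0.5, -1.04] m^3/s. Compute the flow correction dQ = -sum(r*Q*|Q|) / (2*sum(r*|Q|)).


Numerator terms (r*Q*|Q|): 3.0*-1.5*|-1.5| = -6.75; 2.73*0.5*|0.5| = 0.6825; 4.12*-1.04*|-1.04| = -4.4562.
Sum of numerator = -10.5237.
Denominator terms (r*|Q|): 3.0*|-1.5| = 4.5; 2.73*|0.5| = 1.365; 4.12*|-1.04| = 4.2848.
2 * sum of denominator = 2 * 10.1498 = 20.2996.
dQ = --10.5237 / 20.2996 = 0.5184 m^3/s.

0.5184


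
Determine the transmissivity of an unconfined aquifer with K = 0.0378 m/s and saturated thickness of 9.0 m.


Transmissivity is defined as T = K * h.
T = 0.0378 * 9.0
  = 0.3402 m^2/s.

0.3402


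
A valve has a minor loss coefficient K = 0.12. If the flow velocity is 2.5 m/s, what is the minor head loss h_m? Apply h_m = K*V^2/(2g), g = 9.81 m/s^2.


Minor loss formula: h_m = K * V^2/(2g).
V^2 = 2.5^2 = 6.25.
V^2/(2g) = 6.25 / 19.62 = 0.3186 m.
h_m = 0.12 * 0.3186 = 0.0382 m.

0.0382


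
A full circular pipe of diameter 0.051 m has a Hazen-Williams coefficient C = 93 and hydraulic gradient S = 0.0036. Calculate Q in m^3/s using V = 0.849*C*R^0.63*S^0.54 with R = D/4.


For a full circular pipe, R = D/4 = 0.051/4 = 0.0127 m.
V = 0.849 * 93 * 0.0127^0.63 * 0.0036^0.54
  = 0.849 * 93 * 0.064043 * 0.047907
  = 0.2423 m/s.
Pipe area A = pi*D^2/4 = pi*0.051^2/4 = 0.002 m^2.
Q = A * V = 0.002 * 0.2423 = 0.0005 m^3/s.

0.0005


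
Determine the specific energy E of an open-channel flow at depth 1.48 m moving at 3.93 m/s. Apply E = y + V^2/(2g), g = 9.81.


Specific energy E = y + V^2/(2g).
Velocity head = V^2/(2g) = 3.93^2 / (2*9.81) = 15.4449 / 19.62 = 0.7872 m.
E = 1.48 + 0.7872 = 2.2672 m.

2.2672


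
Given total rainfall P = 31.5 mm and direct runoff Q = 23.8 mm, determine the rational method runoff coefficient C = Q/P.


The runoff coefficient C = runoff depth / rainfall depth.
C = 23.8 / 31.5
  = 0.7556.

0.7556


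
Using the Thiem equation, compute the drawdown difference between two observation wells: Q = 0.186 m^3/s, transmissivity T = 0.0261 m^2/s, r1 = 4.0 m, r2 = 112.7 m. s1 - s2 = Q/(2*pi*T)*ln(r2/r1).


Thiem equation: s1 - s2 = Q/(2*pi*T) * ln(r2/r1).
ln(r2/r1) = ln(112.7/4.0) = 3.3384.
Q/(2*pi*T) = 0.186 / (2*pi*0.0261) = 0.186 / 0.164 = 1.1342.
s1 - s2 = 1.1342 * 3.3384 = 3.7865 m.

3.7865


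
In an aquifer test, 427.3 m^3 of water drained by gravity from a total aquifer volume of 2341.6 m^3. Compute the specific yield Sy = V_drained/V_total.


Specific yield Sy = Volume drained / Total volume.
Sy = 427.3 / 2341.6
   = 0.1825.

0.1825


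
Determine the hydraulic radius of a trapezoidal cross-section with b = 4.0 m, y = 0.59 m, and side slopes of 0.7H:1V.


For a trapezoidal section with side slope z:
A = (b + z*y)*y = (4.0 + 0.7*0.59)*0.59 = 2.604 m^2.
P = b + 2*y*sqrt(1 + z^2) = 4.0 + 2*0.59*sqrt(1 + 0.7^2) = 5.44 m.
R = A/P = 2.604 / 5.44 = 0.4786 m.

0.4786


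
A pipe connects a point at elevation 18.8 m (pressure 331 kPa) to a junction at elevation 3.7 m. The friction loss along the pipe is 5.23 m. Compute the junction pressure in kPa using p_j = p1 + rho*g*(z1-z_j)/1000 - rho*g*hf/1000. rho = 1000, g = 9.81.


Junction pressure: p_j = p1 + rho*g*(z1 - z_j)/1000 - rho*g*hf/1000.
Elevation term = 1000*9.81*(18.8 - 3.7)/1000 = 148.131 kPa.
Friction term = 1000*9.81*5.23/1000 = 51.306 kPa.
p_j = 331 + 148.131 - 51.306 = 427.82 kPa.

427.82


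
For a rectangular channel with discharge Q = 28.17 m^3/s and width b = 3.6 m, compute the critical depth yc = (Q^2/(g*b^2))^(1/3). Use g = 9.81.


Using yc = (Q^2 / (g * b^2))^(1/3):
Q^2 = 28.17^2 = 793.55.
g * b^2 = 9.81 * 3.6^2 = 9.81 * 12.96 = 127.14.
Q^2 / (g*b^2) = 793.55 / 127.14 = 6.2415.
yc = 6.2415^(1/3) = 1.8412 m.

1.8412


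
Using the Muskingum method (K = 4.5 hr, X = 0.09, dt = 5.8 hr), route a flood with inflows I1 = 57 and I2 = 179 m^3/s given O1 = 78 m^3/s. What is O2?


Muskingum coefficients:
denom = 2*K*(1-X) + dt = 2*4.5*(1-0.09) + 5.8 = 13.99.
C0 = (dt - 2*K*X)/denom = (5.8 - 2*4.5*0.09)/13.99 = 0.3567.
C1 = (dt + 2*K*X)/denom = (5.8 + 2*4.5*0.09)/13.99 = 0.4725.
C2 = (2*K*(1-X) - dt)/denom = 0.1708.
O2 = C0*I2 + C1*I1 + C2*O1
   = 0.3567*179 + 0.4725*57 + 0.1708*78
   = 104.1 m^3/s.

104.1


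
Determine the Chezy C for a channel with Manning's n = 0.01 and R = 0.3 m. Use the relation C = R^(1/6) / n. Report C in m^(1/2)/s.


The Chezy coefficient relates to Manning's n through C = R^(1/6) / n.
R^(1/6) = 0.3^(1/6) = 0.818189.
C = 0.818189 / 0.01 = 81.82 m^(1/2)/s.

81.82


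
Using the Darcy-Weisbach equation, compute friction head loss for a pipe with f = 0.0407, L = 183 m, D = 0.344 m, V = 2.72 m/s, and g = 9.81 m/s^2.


Darcy-Weisbach equation: h_f = f * (L/D) * V^2/(2g).
f * L/D = 0.0407 * 183/0.344 = 21.6515.
V^2/(2g) = 2.72^2 / (2*9.81) = 7.3984 / 19.62 = 0.3771 m.
h_f = 21.6515 * 0.3771 = 8.164 m.

8.164


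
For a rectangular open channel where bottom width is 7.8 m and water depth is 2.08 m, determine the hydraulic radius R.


For a rectangular section:
Flow area A = b * y = 7.8 * 2.08 = 16.22 m^2.
Wetted perimeter P = b + 2y = 7.8 + 2*2.08 = 11.96 m.
Hydraulic radius R = A/P = 16.22 / 11.96 = 1.3565 m.

1.3565


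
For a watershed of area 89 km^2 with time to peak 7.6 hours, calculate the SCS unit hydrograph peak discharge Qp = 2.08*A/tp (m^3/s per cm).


SCS formula: Qp = 2.08 * A / tp.
Qp = 2.08 * 89 / 7.6
   = 185.12 / 7.6
   = 24.36 m^3/s per cm.

24.36


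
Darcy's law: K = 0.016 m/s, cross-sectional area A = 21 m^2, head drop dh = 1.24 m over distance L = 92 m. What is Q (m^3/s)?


Darcy's law: Q = K * A * i, where i = dh/L.
Hydraulic gradient i = 1.24 / 92 = 0.013478.
Q = 0.016 * 21 * 0.013478
  = 0.0045 m^3/s.

0.0045


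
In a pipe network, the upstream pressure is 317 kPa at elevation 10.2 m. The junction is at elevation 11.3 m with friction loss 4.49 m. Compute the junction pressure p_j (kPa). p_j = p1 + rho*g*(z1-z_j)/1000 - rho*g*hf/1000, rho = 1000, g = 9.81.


Junction pressure: p_j = p1 + rho*g*(z1 - z_j)/1000 - rho*g*hf/1000.
Elevation term = 1000*9.81*(10.2 - 11.3)/1000 = -10.791 kPa.
Friction term = 1000*9.81*4.49/1000 = 44.047 kPa.
p_j = 317 + -10.791 - 44.047 = 262.16 kPa.

262.16


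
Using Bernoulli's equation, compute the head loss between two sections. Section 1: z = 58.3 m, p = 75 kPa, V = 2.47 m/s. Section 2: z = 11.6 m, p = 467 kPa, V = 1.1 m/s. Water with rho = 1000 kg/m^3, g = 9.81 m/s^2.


Total head at each section: H = z + p/(rho*g) + V^2/(2g).
H1 = 58.3 + 75*1000/(1000*9.81) + 2.47^2/(2*9.81)
   = 58.3 + 7.645 + 0.311
   = 66.256 m.
H2 = 11.6 + 467*1000/(1000*9.81) + 1.1^2/(2*9.81)
   = 11.6 + 47.604 + 0.0617
   = 59.266 m.
h_L = H1 - H2 = 66.256 - 59.266 = 6.99 m.

6.99


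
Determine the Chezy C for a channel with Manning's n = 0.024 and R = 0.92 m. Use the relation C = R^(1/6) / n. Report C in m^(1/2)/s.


The Chezy coefficient relates to Manning's n through C = R^(1/6) / n.
R^(1/6) = 0.92^(1/6) = 0.986199.
C = 0.986199 / 0.024 = 41.09 m^(1/2)/s.

41.09


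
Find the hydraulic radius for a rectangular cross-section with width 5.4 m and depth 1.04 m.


For a rectangular section:
Flow area A = b * y = 5.4 * 1.04 = 5.62 m^2.
Wetted perimeter P = b + 2y = 5.4 + 2*1.04 = 7.48 m.
Hydraulic radius R = A/P = 5.62 / 7.48 = 0.7508 m.

0.7508


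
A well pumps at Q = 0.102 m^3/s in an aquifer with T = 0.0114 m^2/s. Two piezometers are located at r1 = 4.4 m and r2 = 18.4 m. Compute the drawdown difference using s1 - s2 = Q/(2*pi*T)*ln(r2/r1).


Thiem equation: s1 - s2 = Q/(2*pi*T) * ln(r2/r1).
ln(r2/r1) = ln(18.4/4.4) = 1.4307.
Q/(2*pi*T) = 0.102 / (2*pi*0.0114) = 0.102 / 0.0716 = 1.424.
s1 - s2 = 1.424 * 1.4307 = 2.0374 m.

2.0374


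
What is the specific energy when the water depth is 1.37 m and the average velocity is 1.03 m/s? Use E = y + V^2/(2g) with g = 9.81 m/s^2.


Specific energy E = y + V^2/(2g).
Velocity head = V^2/(2g) = 1.03^2 / (2*9.81) = 1.0609 / 19.62 = 0.0541 m.
E = 1.37 + 0.0541 = 1.4241 m.

1.4241


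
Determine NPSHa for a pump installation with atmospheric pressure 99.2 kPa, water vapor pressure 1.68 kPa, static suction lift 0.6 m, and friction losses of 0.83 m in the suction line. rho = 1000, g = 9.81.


NPSHa = p_atm/(rho*g) - z_s - hf_s - p_vap/(rho*g).
p_atm/(rho*g) = 99.2*1000 / (1000*9.81) = 10.112 m.
p_vap/(rho*g) = 1.68*1000 / (1000*9.81) = 0.171 m.
NPSHa = 10.112 - 0.6 - 0.83 - 0.171
      = 8.51 m.

8.51


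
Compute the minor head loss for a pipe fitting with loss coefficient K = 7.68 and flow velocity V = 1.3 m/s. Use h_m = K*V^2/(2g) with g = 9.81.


Minor loss formula: h_m = K * V^2/(2g).
V^2 = 1.3^2 = 1.69.
V^2/(2g) = 1.69 / 19.62 = 0.0861 m.
h_m = 7.68 * 0.0861 = 0.6615 m.

0.6615


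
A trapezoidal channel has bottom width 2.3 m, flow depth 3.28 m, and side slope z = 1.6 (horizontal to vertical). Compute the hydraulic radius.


For a trapezoidal section with side slope z:
A = (b + z*y)*y = (2.3 + 1.6*3.28)*3.28 = 24.757 m^2.
P = b + 2*y*sqrt(1 + z^2) = 2.3 + 2*3.28*sqrt(1 + 1.6^2) = 14.677 m.
R = A/P = 24.757 / 14.677 = 1.6868 m.

1.6868


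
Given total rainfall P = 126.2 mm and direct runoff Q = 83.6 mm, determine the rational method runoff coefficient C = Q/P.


The runoff coefficient C = runoff depth / rainfall depth.
C = 83.6 / 126.2
  = 0.6624.

0.6624


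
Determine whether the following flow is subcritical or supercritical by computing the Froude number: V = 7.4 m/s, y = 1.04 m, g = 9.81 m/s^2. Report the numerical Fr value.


The Froude number is defined as Fr = V / sqrt(g*y).
g*y = 9.81 * 1.04 = 10.2024.
sqrt(g*y) = sqrt(10.2024) = 3.1941.
Fr = 7.4 / 3.1941 = 2.3168.
Since Fr > 1, the flow is supercritical.

2.3168


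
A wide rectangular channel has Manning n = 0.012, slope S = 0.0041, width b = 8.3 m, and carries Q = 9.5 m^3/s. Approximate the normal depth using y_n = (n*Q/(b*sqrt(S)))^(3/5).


We use the wide-channel approximation y_n = (n*Q/(b*sqrt(S)))^(3/5).
sqrt(S) = sqrt(0.0041) = 0.064031.
Numerator: n*Q = 0.012 * 9.5 = 0.114.
Denominator: b*sqrt(S) = 8.3 * 0.064031 = 0.531457.
arg = 0.2145.
y_n = 0.2145^(3/5) = 0.3971 m.

0.3971


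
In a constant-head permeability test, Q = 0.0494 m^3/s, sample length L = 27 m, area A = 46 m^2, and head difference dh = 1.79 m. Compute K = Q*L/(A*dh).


From K = Q*L / (A*dh):
Numerator: Q*L = 0.0494 * 27 = 1.3338.
Denominator: A*dh = 46 * 1.79 = 82.34.
K = 1.3338 / 82.34 = 0.016199 m/s.

0.016199


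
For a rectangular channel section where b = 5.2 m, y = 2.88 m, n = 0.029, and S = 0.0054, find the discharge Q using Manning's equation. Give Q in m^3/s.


For a rectangular channel, the cross-sectional area A = b * y = 5.2 * 2.88 = 14.98 m^2.
The wetted perimeter P = b + 2y = 5.2 + 2*2.88 = 10.96 m.
Hydraulic radius R = A/P = 14.98/10.96 = 1.3664 m.
Velocity V = (1/n)*R^(2/3)*S^(1/2) = (1/0.029)*1.3664^(2/3)*0.0054^(1/2) = 3.1202 m/s.
Discharge Q = A * V = 14.98 * 3.1202 = 46.729 m^3/s.

46.729


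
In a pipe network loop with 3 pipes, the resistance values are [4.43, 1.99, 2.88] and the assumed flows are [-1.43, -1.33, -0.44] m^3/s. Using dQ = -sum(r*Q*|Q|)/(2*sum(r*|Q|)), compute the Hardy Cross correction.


Numerator terms (r*Q*|Q|): 4.43*-1.43*|-1.43| = -9.0589; 1.99*-1.33*|-1.33| = -3.5201; 2.88*-0.44*|-0.44| = -0.5576.
Sum of numerator = -13.1366.
Denominator terms (r*|Q|): 4.43*|-1.43| = 6.3349; 1.99*|-1.33| = 2.6467; 2.88*|-0.44| = 1.2672.
2 * sum of denominator = 2 * 10.2488 = 20.4976.
dQ = --13.1366 / 20.4976 = 0.6409 m^3/s.

0.6409


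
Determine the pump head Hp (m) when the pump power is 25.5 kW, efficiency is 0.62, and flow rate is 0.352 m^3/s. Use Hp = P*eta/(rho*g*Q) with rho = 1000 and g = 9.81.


Pump head formula: Hp = P * eta / (rho * g * Q).
Numerator: P * eta = 25.5 * 1000 * 0.62 = 15810.0 W.
Denominator: rho * g * Q = 1000 * 9.81 * 0.352 = 3453.12.
Hp = 15810.0 / 3453.12 = 4.58 m.

4.58


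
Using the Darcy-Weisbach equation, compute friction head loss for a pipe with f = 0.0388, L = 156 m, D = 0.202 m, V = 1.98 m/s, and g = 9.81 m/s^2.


Darcy-Weisbach equation: h_f = f * (L/D) * V^2/(2g).
f * L/D = 0.0388 * 156/0.202 = 29.9644.
V^2/(2g) = 1.98^2 / (2*9.81) = 3.9204 / 19.62 = 0.1998 m.
h_f = 29.9644 * 0.1998 = 5.987 m.

5.987


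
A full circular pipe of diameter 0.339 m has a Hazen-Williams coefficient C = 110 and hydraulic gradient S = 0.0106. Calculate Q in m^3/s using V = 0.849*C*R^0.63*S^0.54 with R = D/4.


For a full circular pipe, R = D/4 = 0.339/4 = 0.0848 m.
V = 0.849 * 110 * 0.0848^0.63 * 0.0106^0.54
  = 0.849 * 110 * 0.211217 * 0.085835
  = 1.6931 m/s.
Pipe area A = pi*D^2/4 = pi*0.339^2/4 = 0.0903 m^2.
Q = A * V = 0.0903 * 1.6931 = 0.1528 m^3/s.

0.1528


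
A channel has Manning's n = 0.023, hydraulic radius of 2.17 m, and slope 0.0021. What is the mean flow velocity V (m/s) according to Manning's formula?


Manning's equation gives V = (1/n) * R^(2/3) * S^(1/2).
First, compute R^(2/3) = 2.17^(2/3) = 1.6761.
Next, S^(1/2) = 0.0021^(1/2) = 0.045826.
Then 1/n = 1/0.023 = 43.48.
V = 43.48 * 1.6761 * 0.045826 = 3.3396 m/s.

3.3396


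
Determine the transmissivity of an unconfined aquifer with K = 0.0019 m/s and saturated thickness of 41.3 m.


Transmissivity is defined as T = K * h.
T = 0.0019 * 41.3
  = 0.0785 m^2/s.

0.0785


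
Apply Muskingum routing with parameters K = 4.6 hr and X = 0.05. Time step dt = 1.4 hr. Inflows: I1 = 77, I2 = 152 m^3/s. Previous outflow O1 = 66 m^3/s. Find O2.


Muskingum coefficients:
denom = 2*K*(1-X) + dt = 2*4.6*(1-0.05) + 1.4 = 10.14.
C0 = (dt - 2*K*X)/denom = (1.4 - 2*4.6*0.05)/10.14 = 0.0927.
C1 = (dt + 2*K*X)/denom = (1.4 + 2*4.6*0.05)/10.14 = 0.1834.
C2 = (2*K*(1-X) - dt)/denom = 0.7239.
O2 = C0*I2 + C1*I1 + C2*O1
   = 0.0927*152 + 0.1834*77 + 0.7239*66
   = 75.99 m^3/s.

75.99


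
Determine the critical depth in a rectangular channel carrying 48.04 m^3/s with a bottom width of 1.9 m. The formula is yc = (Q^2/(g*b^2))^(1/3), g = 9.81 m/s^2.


Using yc = (Q^2 / (g * b^2))^(1/3):
Q^2 = 48.04^2 = 2307.84.
g * b^2 = 9.81 * 1.9^2 = 9.81 * 3.61 = 35.41.
Q^2 / (g*b^2) = 2307.84 / 35.41 = 65.1748.
yc = 65.1748^(1/3) = 4.0242 m.

4.0242


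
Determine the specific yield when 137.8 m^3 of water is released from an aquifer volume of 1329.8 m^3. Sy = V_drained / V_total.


Specific yield Sy = Volume drained / Total volume.
Sy = 137.8 / 1329.8
   = 0.1036.

0.1036


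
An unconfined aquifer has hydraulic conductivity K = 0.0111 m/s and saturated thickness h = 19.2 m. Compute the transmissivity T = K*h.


Transmissivity is defined as T = K * h.
T = 0.0111 * 19.2
  = 0.2131 m^2/s.

0.2131


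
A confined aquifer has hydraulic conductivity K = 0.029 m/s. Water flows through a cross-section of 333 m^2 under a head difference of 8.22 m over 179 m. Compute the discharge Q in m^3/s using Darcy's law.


Darcy's law: Q = K * A * i, where i = dh/L.
Hydraulic gradient i = 8.22 / 179 = 0.045922.
Q = 0.029 * 333 * 0.045922
  = 0.4435 m^3/s.

0.4435


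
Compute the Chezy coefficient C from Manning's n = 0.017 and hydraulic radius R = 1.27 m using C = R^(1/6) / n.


The Chezy coefficient relates to Manning's n through C = R^(1/6) / n.
R^(1/6) = 1.27^(1/6) = 1.04064.
C = 1.04064 / 0.017 = 61.21 m^(1/2)/s.

61.21


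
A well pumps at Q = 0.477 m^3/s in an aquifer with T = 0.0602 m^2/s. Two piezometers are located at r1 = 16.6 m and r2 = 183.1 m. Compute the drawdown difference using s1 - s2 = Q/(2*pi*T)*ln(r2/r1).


Thiem equation: s1 - s2 = Q/(2*pi*T) * ln(r2/r1).
ln(r2/r1) = ln(183.1/16.6) = 2.4006.
Q/(2*pi*T) = 0.477 / (2*pi*0.0602) = 0.477 / 0.3782 = 1.2611.
s1 - s2 = 1.2611 * 2.4006 = 3.0274 m.

3.0274


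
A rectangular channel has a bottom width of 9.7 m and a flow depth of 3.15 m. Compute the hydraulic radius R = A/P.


For a rectangular section:
Flow area A = b * y = 9.7 * 3.15 = 30.55 m^2.
Wetted perimeter P = b + 2y = 9.7 + 2*3.15 = 16.0 m.
Hydraulic radius R = A/P = 30.55 / 16.0 = 1.9097 m.

1.9097


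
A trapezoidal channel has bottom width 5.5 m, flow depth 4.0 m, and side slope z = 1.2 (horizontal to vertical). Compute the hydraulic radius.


For a trapezoidal section with side slope z:
A = (b + z*y)*y = (5.5 + 1.2*4.0)*4.0 = 41.2 m^2.
P = b + 2*y*sqrt(1 + z^2) = 5.5 + 2*4.0*sqrt(1 + 1.2^2) = 17.996 m.
R = A/P = 41.2 / 17.996 = 2.2893 m.

2.2893


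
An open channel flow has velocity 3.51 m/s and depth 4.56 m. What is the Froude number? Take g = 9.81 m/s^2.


The Froude number is defined as Fr = V / sqrt(g*y).
g*y = 9.81 * 4.56 = 44.7336.
sqrt(g*y) = sqrt(44.7336) = 6.6883.
Fr = 3.51 / 6.6883 = 0.5248.

0.5248


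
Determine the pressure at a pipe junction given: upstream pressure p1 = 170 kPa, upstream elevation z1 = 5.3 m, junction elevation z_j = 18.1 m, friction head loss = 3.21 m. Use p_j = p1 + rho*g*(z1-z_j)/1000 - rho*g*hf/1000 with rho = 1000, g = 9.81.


Junction pressure: p_j = p1 + rho*g*(z1 - z_j)/1000 - rho*g*hf/1000.
Elevation term = 1000*9.81*(5.3 - 18.1)/1000 = -125.568 kPa.
Friction term = 1000*9.81*3.21/1000 = 31.49 kPa.
p_j = 170 + -125.568 - 31.49 = 12.94 kPa.

12.94


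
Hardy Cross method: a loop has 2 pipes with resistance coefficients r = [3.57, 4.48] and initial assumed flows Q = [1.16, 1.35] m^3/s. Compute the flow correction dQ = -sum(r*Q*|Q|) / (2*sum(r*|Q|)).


Numerator terms (r*Q*|Q|): 3.57*1.16*|1.16| = 4.8038; 4.48*1.35*|1.35| = 8.1648.
Sum of numerator = 12.9686.
Denominator terms (r*|Q|): 3.57*|1.16| = 4.1412; 4.48*|1.35| = 6.048.
2 * sum of denominator = 2 * 10.1892 = 20.3784.
dQ = -12.9686 / 20.3784 = -0.6364 m^3/s.

-0.6364


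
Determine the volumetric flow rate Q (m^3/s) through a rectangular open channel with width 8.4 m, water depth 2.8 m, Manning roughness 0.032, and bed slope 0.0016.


For a rectangular channel, the cross-sectional area A = b * y = 8.4 * 2.8 = 23.52 m^2.
The wetted perimeter P = b + 2y = 8.4 + 2*2.8 = 14.0 m.
Hydraulic radius R = A/P = 23.52/14.0 = 1.68 m.
Velocity V = (1/n)*R^(2/3)*S^(1/2) = (1/0.032)*1.68^(2/3)*0.0016^(1/2) = 1.7665 m/s.
Discharge Q = A * V = 23.52 * 1.7665 = 41.548 m^3/s.

41.548


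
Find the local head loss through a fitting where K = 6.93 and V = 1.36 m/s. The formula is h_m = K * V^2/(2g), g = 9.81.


Minor loss formula: h_m = K * V^2/(2g).
V^2 = 1.36^2 = 1.8496.
V^2/(2g) = 1.8496 / 19.62 = 0.0943 m.
h_m = 6.93 * 0.0943 = 0.6533 m.

0.6533


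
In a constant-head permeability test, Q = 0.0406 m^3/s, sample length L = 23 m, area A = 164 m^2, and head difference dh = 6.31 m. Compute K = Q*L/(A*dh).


From K = Q*L / (A*dh):
Numerator: Q*L = 0.0406 * 23 = 0.9338.
Denominator: A*dh = 164 * 6.31 = 1034.84.
K = 0.9338 / 1034.84 = 0.000902 m/s.

0.000902


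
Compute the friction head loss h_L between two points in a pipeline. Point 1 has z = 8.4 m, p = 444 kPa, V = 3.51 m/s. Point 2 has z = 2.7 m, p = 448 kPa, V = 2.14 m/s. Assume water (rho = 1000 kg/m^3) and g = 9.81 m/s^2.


Total head at each section: H = z + p/(rho*g) + V^2/(2g).
H1 = 8.4 + 444*1000/(1000*9.81) + 3.51^2/(2*9.81)
   = 8.4 + 45.26 + 0.6279
   = 54.288 m.
H2 = 2.7 + 448*1000/(1000*9.81) + 2.14^2/(2*9.81)
   = 2.7 + 45.668 + 0.2334
   = 48.601 m.
h_L = H1 - H2 = 54.288 - 48.601 = 5.687 m.

5.687


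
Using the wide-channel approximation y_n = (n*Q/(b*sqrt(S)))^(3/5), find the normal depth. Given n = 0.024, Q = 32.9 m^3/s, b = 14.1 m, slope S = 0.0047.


We use the wide-channel approximation y_n = (n*Q/(b*sqrt(S)))^(3/5).
sqrt(S) = sqrt(0.0047) = 0.068557.
Numerator: n*Q = 0.024 * 32.9 = 0.7896.
Denominator: b*sqrt(S) = 14.1 * 0.068557 = 0.966654.
arg = 0.8168.
y_n = 0.8168^(3/5) = 0.8857 m.

0.8857


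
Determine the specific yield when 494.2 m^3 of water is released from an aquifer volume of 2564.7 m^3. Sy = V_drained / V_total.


Specific yield Sy = Volume drained / Total volume.
Sy = 494.2 / 2564.7
   = 0.1927.

0.1927


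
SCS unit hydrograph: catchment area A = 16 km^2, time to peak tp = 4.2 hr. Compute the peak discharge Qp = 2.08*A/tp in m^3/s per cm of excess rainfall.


SCS formula: Qp = 2.08 * A / tp.
Qp = 2.08 * 16 / 4.2
   = 33.28 / 4.2
   = 7.92 m^3/s per cm.

7.92


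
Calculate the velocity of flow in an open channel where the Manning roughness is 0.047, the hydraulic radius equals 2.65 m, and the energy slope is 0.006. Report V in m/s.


Manning's equation gives V = (1/n) * R^(2/3) * S^(1/2).
First, compute R^(2/3) = 2.65^(2/3) = 1.915.
Next, S^(1/2) = 0.006^(1/2) = 0.07746.
Then 1/n = 1/0.047 = 21.28.
V = 21.28 * 1.915 * 0.07746 = 3.156 m/s.

3.156


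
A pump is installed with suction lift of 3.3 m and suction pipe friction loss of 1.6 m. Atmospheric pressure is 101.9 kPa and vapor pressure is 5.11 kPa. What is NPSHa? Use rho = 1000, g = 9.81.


NPSHa = p_atm/(rho*g) - z_s - hf_s - p_vap/(rho*g).
p_atm/(rho*g) = 101.9*1000 / (1000*9.81) = 10.387 m.
p_vap/(rho*g) = 5.11*1000 / (1000*9.81) = 0.521 m.
NPSHa = 10.387 - 3.3 - 1.6 - 0.521
      = 4.97 m.

4.97
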